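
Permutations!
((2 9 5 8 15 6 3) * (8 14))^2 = [0, 1, 5, 9, 4, 8, 2, 7, 6, 14, 10, 11, 12, 13, 15, 3] = (2 5 8 6)(3 9 14 15)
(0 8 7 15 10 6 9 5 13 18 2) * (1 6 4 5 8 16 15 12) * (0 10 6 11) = (0 16 15 6 9 8 7 12 1 11)(2 10 4 5 13 18) = [16, 11, 10, 3, 5, 13, 9, 12, 7, 8, 4, 0, 1, 18, 14, 6, 15, 17, 2]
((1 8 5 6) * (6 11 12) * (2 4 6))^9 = [0, 8, 4, 3, 6, 11, 1, 7, 5, 9, 10, 12, 2] = (1 8 5 11 12 2 4 6)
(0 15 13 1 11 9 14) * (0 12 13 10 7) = (0 15 10 7)(1 11 9 14 12 13) = [15, 11, 2, 3, 4, 5, 6, 0, 8, 14, 7, 9, 13, 1, 12, 10]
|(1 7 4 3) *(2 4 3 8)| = |(1 7 3)(2 4 8)| = 3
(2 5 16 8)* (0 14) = (0 14)(2 5 16 8) = [14, 1, 5, 3, 4, 16, 6, 7, 2, 9, 10, 11, 12, 13, 0, 15, 8]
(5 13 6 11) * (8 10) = (5 13 6 11)(8 10) = [0, 1, 2, 3, 4, 13, 11, 7, 10, 9, 8, 5, 12, 6]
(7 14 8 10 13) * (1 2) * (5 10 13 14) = (1 2)(5 10 14 8 13 7) = [0, 2, 1, 3, 4, 10, 6, 5, 13, 9, 14, 11, 12, 7, 8]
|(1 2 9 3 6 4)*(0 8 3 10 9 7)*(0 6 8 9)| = 30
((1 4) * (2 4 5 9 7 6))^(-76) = (1 5 9 7 6 2 4) = [0, 5, 4, 3, 1, 9, 2, 6, 8, 7]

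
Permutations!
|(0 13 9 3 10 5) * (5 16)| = |(0 13 9 3 10 16 5)| = 7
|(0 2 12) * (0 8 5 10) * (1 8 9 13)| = 9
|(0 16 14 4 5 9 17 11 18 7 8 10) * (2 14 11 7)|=13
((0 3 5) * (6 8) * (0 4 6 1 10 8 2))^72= [0, 1, 2, 3, 4, 5, 6, 7, 8, 9, 10]= (10)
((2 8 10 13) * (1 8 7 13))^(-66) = (13) = [0, 1, 2, 3, 4, 5, 6, 7, 8, 9, 10, 11, 12, 13]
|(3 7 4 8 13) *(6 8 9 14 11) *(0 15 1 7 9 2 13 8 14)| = 9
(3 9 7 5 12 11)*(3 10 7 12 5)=(3 9 12 11 10 7)=[0, 1, 2, 9, 4, 5, 6, 3, 8, 12, 7, 10, 11]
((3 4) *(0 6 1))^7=(0 6 1)(3 4)=[6, 0, 2, 4, 3, 5, 1]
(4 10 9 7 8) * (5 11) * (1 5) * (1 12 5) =(4 10 9 7 8)(5 11 12) =[0, 1, 2, 3, 10, 11, 6, 8, 4, 7, 9, 12, 5]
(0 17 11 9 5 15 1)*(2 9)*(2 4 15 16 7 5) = (0 17 11 4 15 1)(2 9)(5 16 7) = [17, 0, 9, 3, 15, 16, 6, 5, 8, 2, 10, 4, 12, 13, 14, 1, 7, 11]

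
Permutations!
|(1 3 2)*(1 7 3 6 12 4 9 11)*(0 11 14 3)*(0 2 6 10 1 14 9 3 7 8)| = |(0 11 14 7 2 8)(1 10)(3 6 12 4)| = 12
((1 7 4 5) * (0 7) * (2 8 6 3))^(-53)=(0 4 1 7 5)(2 3 6 8)=[4, 7, 3, 6, 1, 0, 8, 5, 2]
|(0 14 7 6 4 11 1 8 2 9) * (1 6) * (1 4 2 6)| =10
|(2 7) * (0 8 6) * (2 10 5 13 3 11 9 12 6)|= |(0 8 2 7 10 5 13 3 11 9 12 6)|= 12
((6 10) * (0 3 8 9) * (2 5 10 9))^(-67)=[10, 1, 0, 6, 4, 3, 2, 7, 9, 5, 8]=(0 10 8 9 5 3 6 2)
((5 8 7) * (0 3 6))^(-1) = [6, 1, 2, 0, 4, 7, 3, 8, 5] = (0 6 3)(5 7 8)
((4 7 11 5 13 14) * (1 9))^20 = (4 11 13)(5 14 7) = [0, 1, 2, 3, 11, 14, 6, 5, 8, 9, 10, 13, 12, 4, 7]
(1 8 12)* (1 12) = (12)(1 8) = [0, 8, 2, 3, 4, 5, 6, 7, 1, 9, 10, 11, 12]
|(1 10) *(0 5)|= |(0 5)(1 10)|= 2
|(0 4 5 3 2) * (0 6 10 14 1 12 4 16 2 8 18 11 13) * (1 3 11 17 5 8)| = 16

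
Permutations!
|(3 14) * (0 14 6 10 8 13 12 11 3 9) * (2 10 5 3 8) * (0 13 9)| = |(0 14)(2 10)(3 6 5)(8 9 13 12 11)| = 30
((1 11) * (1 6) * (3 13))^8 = (13)(1 6 11) = [0, 6, 2, 3, 4, 5, 11, 7, 8, 9, 10, 1, 12, 13]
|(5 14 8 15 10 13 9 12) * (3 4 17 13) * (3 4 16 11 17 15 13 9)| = |(3 16 11 17 9 12 5 14 8 13)(4 15 10)| = 30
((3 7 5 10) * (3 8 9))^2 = (3 5 8)(7 10 9) = [0, 1, 2, 5, 4, 8, 6, 10, 3, 7, 9]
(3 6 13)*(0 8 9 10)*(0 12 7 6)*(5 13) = (0 8 9 10 12 7 6 5 13 3) = [8, 1, 2, 0, 4, 13, 5, 6, 9, 10, 12, 11, 7, 3]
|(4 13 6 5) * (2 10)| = |(2 10)(4 13 6 5)| = 4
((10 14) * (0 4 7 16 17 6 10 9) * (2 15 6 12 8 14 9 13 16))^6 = (17)(0 10 15 7)(2 4 9 6) = [10, 1, 4, 3, 9, 5, 2, 0, 8, 6, 15, 11, 12, 13, 14, 7, 16, 17]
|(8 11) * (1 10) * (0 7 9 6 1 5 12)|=|(0 7 9 6 1 10 5 12)(8 11)|=8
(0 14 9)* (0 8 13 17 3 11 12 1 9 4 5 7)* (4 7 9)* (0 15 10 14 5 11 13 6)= (0 5 9 8 6)(1 4 11 12)(3 13 17)(7 15 10 14)= [5, 4, 2, 13, 11, 9, 0, 15, 6, 8, 14, 12, 1, 17, 7, 10, 16, 3]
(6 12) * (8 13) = [0, 1, 2, 3, 4, 5, 12, 7, 13, 9, 10, 11, 6, 8] = (6 12)(8 13)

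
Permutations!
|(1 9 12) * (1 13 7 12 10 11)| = 12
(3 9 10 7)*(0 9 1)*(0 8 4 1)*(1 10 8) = (0 9 8 4 10 7 3) = [9, 1, 2, 0, 10, 5, 6, 3, 4, 8, 7]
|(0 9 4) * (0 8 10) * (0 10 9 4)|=4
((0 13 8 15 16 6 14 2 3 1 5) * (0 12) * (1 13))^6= [5, 12, 6, 14, 4, 0, 15, 7, 3, 9, 10, 11, 1, 2, 16, 13, 8]= (0 5)(1 12)(2 6 15 13)(3 14 16 8)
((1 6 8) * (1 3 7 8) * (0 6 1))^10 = (3 7 8) = [0, 1, 2, 7, 4, 5, 6, 8, 3]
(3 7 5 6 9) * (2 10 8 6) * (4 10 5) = (2 5)(3 7 4 10 8 6 9) = [0, 1, 5, 7, 10, 2, 9, 4, 6, 3, 8]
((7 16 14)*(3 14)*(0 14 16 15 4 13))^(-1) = [13, 1, 2, 16, 15, 5, 6, 14, 8, 9, 10, 11, 12, 4, 0, 7, 3] = (0 13 4 15 7 14)(3 16)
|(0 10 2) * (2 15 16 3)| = 6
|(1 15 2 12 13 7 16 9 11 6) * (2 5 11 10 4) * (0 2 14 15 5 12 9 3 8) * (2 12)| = |(0 12 13 7 16 3 8)(1 5 11 6)(2 9 10 4 14 15)| = 84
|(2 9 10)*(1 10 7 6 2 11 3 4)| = |(1 10 11 3 4)(2 9 7 6)| = 20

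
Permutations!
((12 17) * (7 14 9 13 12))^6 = (17) = [0, 1, 2, 3, 4, 5, 6, 7, 8, 9, 10, 11, 12, 13, 14, 15, 16, 17]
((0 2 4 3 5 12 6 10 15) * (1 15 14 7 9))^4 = (0 5 14 15 3 10 1 4 6 9 2 12 7) = [5, 4, 12, 10, 6, 14, 9, 0, 8, 2, 1, 11, 7, 13, 15, 3]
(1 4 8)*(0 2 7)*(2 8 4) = (0 8 1 2 7) = [8, 2, 7, 3, 4, 5, 6, 0, 1]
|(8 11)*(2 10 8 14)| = |(2 10 8 11 14)| = 5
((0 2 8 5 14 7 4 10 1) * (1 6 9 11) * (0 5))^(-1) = [8, 11, 0, 3, 7, 1, 10, 14, 2, 6, 4, 9, 12, 13, 5] = (0 8 2)(1 11 9 6 10 4 7 14 5)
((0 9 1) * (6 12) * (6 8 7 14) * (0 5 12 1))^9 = (0 9)(1 12 7 6 5 8 14) = [9, 12, 2, 3, 4, 8, 5, 6, 14, 0, 10, 11, 7, 13, 1]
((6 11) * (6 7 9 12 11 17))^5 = (6 17)(7 9 12 11) = [0, 1, 2, 3, 4, 5, 17, 9, 8, 12, 10, 7, 11, 13, 14, 15, 16, 6]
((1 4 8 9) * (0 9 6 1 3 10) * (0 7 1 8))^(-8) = [4, 7, 2, 9, 1, 5, 6, 10, 8, 0, 3] = (0 4 1 7 10 3 9)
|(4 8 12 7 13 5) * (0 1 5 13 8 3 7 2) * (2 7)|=6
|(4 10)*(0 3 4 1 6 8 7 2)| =|(0 3 4 10 1 6 8 7 2)| =9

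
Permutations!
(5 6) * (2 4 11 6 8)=(2 4 11 6 5 8)=[0, 1, 4, 3, 11, 8, 5, 7, 2, 9, 10, 6]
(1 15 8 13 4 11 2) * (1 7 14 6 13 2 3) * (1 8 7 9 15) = (2 9 15 7 14 6 13 4 11 3 8) = [0, 1, 9, 8, 11, 5, 13, 14, 2, 15, 10, 3, 12, 4, 6, 7]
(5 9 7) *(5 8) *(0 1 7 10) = (0 1 7 8 5 9 10) = [1, 7, 2, 3, 4, 9, 6, 8, 5, 10, 0]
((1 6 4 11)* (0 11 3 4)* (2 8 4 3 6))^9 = (0 1 8 6 11 2 4) = [1, 8, 4, 3, 0, 5, 11, 7, 6, 9, 10, 2]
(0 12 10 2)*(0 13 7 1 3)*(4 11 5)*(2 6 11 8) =[12, 3, 13, 0, 8, 4, 11, 1, 2, 9, 6, 5, 10, 7] =(0 12 10 6 11 5 4 8 2 13 7 1 3)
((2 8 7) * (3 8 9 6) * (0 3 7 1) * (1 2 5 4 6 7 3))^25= (0 1)(2 9 7 5 4 6 3 8)= [1, 0, 9, 8, 6, 4, 3, 5, 2, 7]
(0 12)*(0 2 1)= (0 12 2 1)= [12, 0, 1, 3, 4, 5, 6, 7, 8, 9, 10, 11, 2]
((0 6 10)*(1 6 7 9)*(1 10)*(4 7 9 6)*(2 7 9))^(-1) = (0 10 9 4 1 6 7 2) = [10, 6, 0, 3, 1, 5, 7, 2, 8, 4, 9]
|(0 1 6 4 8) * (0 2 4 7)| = |(0 1 6 7)(2 4 8)| = 12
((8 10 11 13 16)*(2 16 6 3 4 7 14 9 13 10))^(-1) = (2 8 16)(3 6 13 9 14 7 4)(10 11) = [0, 1, 8, 6, 3, 5, 13, 4, 16, 14, 11, 10, 12, 9, 7, 15, 2]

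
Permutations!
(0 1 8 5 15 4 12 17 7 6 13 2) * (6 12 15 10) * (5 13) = (0 1 8 13 2)(4 15)(5 10 6)(7 12 17) = [1, 8, 0, 3, 15, 10, 5, 12, 13, 9, 6, 11, 17, 2, 14, 4, 16, 7]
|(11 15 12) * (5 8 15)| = 5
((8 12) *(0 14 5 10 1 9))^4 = (0 1 5)(9 10 14) = [1, 5, 2, 3, 4, 0, 6, 7, 8, 10, 14, 11, 12, 13, 9]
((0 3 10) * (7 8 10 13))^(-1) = (0 10 8 7 13 3) = [10, 1, 2, 0, 4, 5, 6, 13, 7, 9, 8, 11, 12, 3]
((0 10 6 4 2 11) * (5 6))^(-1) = (0 11 2 4 6 5 10) = [11, 1, 4, 3, 6, 10, 5, 7, 8, 9, 0, 2]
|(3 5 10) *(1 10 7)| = 5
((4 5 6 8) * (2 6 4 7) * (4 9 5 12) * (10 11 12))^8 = (12) = [0, 1, 2, 3, 4, 5, 6, 7, 8, 9, 10, 11, 12]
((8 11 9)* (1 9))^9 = (1 9 8 11) = [0, 9, 2, 3, 4, 5, 6, 7, 11, 8, 10, 1]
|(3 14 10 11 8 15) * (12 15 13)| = 8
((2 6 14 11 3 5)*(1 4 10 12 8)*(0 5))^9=(0 2 14 3 5 6 11)(1 8 12 10 4)=[2, 8, 14, 5, 1, 6, 11, 7, 12, 9, 4, 0, 10, 13, 3]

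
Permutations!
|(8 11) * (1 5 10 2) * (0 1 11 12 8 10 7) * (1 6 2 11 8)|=8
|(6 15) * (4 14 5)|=|(4 14 5)(6 15)|=6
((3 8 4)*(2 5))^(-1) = (2 5)(3 4 8) = [0, 1, 5, 4, 8, 2, 6, 7, 3]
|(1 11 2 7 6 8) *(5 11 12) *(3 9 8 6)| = 9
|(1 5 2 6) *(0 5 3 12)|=|(0 5 2 6 1 3 12)|=7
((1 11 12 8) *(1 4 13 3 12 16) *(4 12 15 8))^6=[0, 1, 2, 3, 4, 5, 6, 7, 8, 9, 10, 11, 12, 13, 14, 15, 16]=(16)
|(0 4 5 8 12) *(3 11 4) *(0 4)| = 12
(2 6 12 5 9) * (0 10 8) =(0 10 8)(2 6 12 5 9) =[10, 1, 6, 3, 4, 9, 12, 7, 0, 2, 8, 11, 5]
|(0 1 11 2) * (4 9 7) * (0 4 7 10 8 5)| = |(0 1 11 2 4 9 10 8 5)| = 9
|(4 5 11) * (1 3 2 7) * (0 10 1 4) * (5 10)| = |(0 5 11)(1 3 2 7 4 10)| = 6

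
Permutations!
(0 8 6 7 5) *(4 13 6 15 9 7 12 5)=[8, 1, 2, 3, 13, 0, 12, 4, 15, 7, 10, 11, 5, 6, 14, 9]=(0 8 15 9 7 4 13 6 12 5)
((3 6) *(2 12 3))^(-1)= (2 6 3 12)= [0, 1, 6, 12, 4, 5, 3, 7, 8, 9, 10, 11, 2]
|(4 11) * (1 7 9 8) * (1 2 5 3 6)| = |(1 7 9 8 2 5 3 6)(4 11)| = 8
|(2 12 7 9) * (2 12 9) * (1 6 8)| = 12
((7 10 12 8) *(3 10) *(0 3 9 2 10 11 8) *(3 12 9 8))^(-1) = (0 12)(2 9 10)(3 11)(7 8) = [12, 1, 9, 11, 4, 5, 6, 8, 7, 10, 2, 3, 0]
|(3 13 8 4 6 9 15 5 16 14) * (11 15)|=|(3 13 8 4 6 9 11 15 5 16 14)|=11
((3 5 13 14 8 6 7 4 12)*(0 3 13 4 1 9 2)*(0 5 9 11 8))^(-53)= [3, 8, 5, 9, 12, 4, 1, 11, 7, 2, 10, 6, 13, 14, 0]= (0 3 9 2 5 4 12 13 14)(1 8 7 11 6)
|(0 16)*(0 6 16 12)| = 2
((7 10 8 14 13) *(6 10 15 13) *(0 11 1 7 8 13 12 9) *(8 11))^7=(0 1 14 15 10 9 11 8 7 6 12 13)=[1, 14, 2, 3, 4, 5, 12, 6, 7, 11, 9, 8, 13, 0, 15, 10]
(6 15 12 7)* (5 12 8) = (5 12 7 6 15 8) = [0, 1, 2, 3, 4, 12, 15, 6, 5, 9, 10, 11, 7, 13, 14, 8]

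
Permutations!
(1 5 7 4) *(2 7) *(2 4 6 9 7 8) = [0, 5, 8, 3, 1, 4, 9, 6, 2, 7] = (1 5 4)(2 8)(6 9 7)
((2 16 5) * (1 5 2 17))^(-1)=(1 17 5)(2 16)=[0, 17, 16, 3, 4, 1, 6, 7, 8, 9, 10, 11, 12, 13, 14, 15, 2, 5]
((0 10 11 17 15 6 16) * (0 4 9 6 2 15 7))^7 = [11, 1, 15, 3, 16, 5, 9, 10, 8, 4, 17, 7, 12, 13, 14, 2, 6, 0] = (0 11 7 10 17)(2 15)(4 16 6 9)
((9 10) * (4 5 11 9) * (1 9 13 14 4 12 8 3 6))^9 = (1 10 8 6 9 12 3)(4 14 13 11 5) = [0, 10, 2, 1, 14, 4, 9, 7, 6, 12, 8, 5, 3, 11, 13]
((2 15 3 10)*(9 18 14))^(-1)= (2 10 3 15)(9 14 18)= [0, 1, 10, 15, 4, 5, 6, 7, 8, 14, 3, 11, 12, 13, 18, 2, 16, 17, 9]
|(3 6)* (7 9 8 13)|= 4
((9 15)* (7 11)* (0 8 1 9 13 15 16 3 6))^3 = (0 9 6 1 3 8 16)(7 11)(13 15) = [9, 3, 2, 8, 4, 5, 1, 11, 16, 6, 10, 7, 12, 15, 14, 13, 0]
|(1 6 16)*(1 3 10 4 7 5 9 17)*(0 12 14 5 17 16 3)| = 42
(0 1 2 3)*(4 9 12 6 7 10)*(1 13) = (0 13 1 2 3)(4 9 12 6 7 10) = [13, 2, 3, 0, 9, 5, 7, 10, 8, 12, 4, 11, 6, 1]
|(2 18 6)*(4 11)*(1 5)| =|(1 5)(2 18 6)(4 11)| =6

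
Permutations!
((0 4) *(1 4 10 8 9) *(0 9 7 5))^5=(10)(1 9 4)=[0, 9, 2, 3, 1, 5, 6, 7, 8, 4, 10]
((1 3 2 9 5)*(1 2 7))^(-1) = (1 7 3)(2 5 9) = [0, 7, 5, 1, 4, 9, 6, 3, 8, 2]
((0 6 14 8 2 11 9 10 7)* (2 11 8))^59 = (0 11 6 9 14 10 2 7 8) = [11, 1, 7, 3, 4, 5, 9, 8, 0, 14, 2, 6, 12, 13, 10]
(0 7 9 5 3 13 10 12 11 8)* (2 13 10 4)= (0 7 9 5 3 10 12 11 8)(2 13 4)= [7, 1, 13, 10, 2, 3, 6, 9, 0, 5, 12, 8, 11, 4]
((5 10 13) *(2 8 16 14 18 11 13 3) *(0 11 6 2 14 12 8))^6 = (0 14 13 6 10)(2 3 11 18 5) = [14, 1, 3, 11, 4, 2, 10, 7, 8, 9, 0, 18, 12, 6, 13, 15, 16, 17, 5]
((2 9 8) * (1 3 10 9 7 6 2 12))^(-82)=[0, 10, 6, 9, 4, 5, 7, 2, 1, 12, 8, 11, 3]=(1 10 8)(2 6 7)(3 9 12)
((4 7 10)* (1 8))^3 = [0, 8, 2, 3, 4, 5, 6, 7, 1, 9, 10] = (10)(1 8)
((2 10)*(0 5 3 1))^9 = (0 5 3 1)(2 10) = [5, 0, 10, 1, 4, 3, 6, 7, 8, 9, 2]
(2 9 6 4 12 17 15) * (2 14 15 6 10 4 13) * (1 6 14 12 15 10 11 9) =(1 6 13 2)(4 15 12 17 14 10)(9 11) =[0, 6, 1, 3, 15, 5, 13, 7, 8, 11, 4, 9, 17, 2, 10, 12, 16, 14]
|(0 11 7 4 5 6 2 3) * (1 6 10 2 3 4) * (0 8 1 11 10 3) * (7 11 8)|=10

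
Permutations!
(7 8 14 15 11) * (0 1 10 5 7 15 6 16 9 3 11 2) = [1, 10, 0, 11, 4, 7, 16, 8, 14, 3, 5, 15, 12, 13, 6, 2, 9] = (0 1 10 5 7 8 14 6 16 9 3 11 15 2)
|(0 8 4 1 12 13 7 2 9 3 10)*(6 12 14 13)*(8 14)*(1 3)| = 22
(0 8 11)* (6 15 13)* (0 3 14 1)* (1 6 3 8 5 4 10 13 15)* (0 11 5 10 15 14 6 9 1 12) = [10, 11, 2, 6, 15, 4, 12, 7, 5, 1, 13, 8, 0, 3, 9, 14] = (0 10 13 3 6 12)(1 11 8 5 4 15 14 9)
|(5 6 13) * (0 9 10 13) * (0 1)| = |(0 9 10 13 5 6 1)| = 7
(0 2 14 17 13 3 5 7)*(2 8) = [8, 1, 14, 5, 4, 7, 6, 0, 2, 9, 10, 11, 12, 3, 17, 15, 16, 13] = (0 8 2 14 17 13 3 5 7)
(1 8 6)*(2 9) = (1 8 6)(2 9) = [0, 8, 9, 3, 4, 5, 1, 7, 6, 2]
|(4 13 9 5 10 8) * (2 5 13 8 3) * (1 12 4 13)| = |(1 12 4 8 13 9)(2 5 10 3)| = 12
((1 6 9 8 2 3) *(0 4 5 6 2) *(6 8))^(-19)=(0 4 5 8)(1 3 2)(6 9)=[4, 3, 1, 2, 5, 8, 9, 7, 0, 6]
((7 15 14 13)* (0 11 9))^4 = [11, 1, 2, 3, 4, 5, 6, 7, 8, 0, 10, 9, 12, 13, 14, 15] = (15)(0 11 9)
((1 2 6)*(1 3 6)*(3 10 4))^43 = (1 2)(3 4 10 6) = [0, 2, 1, 4, 10, 5, 3, 7, 8, 9, 6]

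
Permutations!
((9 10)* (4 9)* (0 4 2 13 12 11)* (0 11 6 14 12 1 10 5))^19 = (0 5 9 4)(1 13 2 10)(6 14 12) = [5, 13, 10, 3, 0, 9, 14, 7, 8, 4, 1, 11, 6, 2, 12]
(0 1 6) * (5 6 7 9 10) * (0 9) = [1, 7, 2, 3, 4, 6, 9, 0, 8, 10, 5] = (0 1 7)(5 6 9 10)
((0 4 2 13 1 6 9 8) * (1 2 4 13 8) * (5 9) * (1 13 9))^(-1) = [8, 5, 13, 3, 4, 6, 1, 7, 2, 0, 10, 11, 12, 9] = (0 8 2 13 9)(1 5 6)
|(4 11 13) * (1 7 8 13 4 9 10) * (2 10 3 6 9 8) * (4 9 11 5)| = 4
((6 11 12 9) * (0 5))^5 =[5, 1, 2, 3, 4, 0, 11, 7, 8, 6, 10, 12, 9] =(0 5)(6 11 12 9)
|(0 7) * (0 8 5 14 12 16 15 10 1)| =|(0 7 8 5 14 12 16 15 10 1)| =10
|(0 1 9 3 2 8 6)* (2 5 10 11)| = 10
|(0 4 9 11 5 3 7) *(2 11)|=|(0 4 9 2 11 5 3 7)|=8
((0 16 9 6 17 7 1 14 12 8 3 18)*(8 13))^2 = (0 9 17 1 12 8 18 16 6 7 14 13 3) = [9, 12, 2, 0, 4, 5, 7, 14, 18, 17, 10, 11, 8, 3, 13, 15, 6, 1, 16]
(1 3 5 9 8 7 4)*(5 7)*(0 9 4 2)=(0 9 8 5 4 1 3 7 2)=[9, 3, 0, 7, 1, 4, 6, 2, 5, 8]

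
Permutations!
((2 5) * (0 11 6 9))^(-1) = (0 9 6 11)(2 5) = [9, 1, 5, 3, 4, 2, 11, 7, 8, 6, 10, 0]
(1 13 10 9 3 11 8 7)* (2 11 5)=(1 13 10 9 3 5 2 11 8 7)=[0, 13, 11, 5, 4, 2, 6, 1, 7, 3, 9, 8, 12, 10]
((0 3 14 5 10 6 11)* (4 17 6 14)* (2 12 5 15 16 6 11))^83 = [17, 1, 10, 11, 0, 15, 5, 7, 8, 9, 16, 4, 14, 13, 6, 2, 12, 3] = (0 17 3 11 4)(2 10 16 12 14 6 5 15)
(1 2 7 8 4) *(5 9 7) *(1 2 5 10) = (1 5 9 7 8 4 2 10) = [0, 5, 10, 3, 2, 9, 6, 8, 4, 7, 1]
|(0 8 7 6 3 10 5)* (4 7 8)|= 7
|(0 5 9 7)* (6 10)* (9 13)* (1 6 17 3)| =|(0 5 13 9 7)(1 6 10 17 3)| =5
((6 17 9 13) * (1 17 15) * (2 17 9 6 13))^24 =(17) =[0, 1, 2, 3, 4, 5, 6, 7, 8, 9, 10, 11, 12, 13, 14, 15, 16, 17]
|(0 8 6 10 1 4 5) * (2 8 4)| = 15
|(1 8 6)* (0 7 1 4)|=|(0 7 1 8 6 4)|=6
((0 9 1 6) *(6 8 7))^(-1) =(0 6 7 8 1 9) =[6, 9, 2, 3, 4, 5, 7, 8, 1, 0]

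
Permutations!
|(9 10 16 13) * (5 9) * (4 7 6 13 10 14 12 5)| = 4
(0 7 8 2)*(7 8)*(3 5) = [8, 1, 0, 5, 4, 3, 6, 7, 2] = (0 8 2)(3 5)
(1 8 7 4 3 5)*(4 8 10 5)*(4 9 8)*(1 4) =(1 10 5 4 3 9 8 7) =[0, 10, 2, 9, 3, 4, 6, 1, 7, 8, 5]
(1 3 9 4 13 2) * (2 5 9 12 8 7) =(1 3 12 8 7 2)(4 13 5 9) =[0, 3, 1, 12, 13, 9, 6, 2, 7, 4, 10, 11, 8, 5]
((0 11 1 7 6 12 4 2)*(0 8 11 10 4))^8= (0 6 1 8 4)(2 10 12 7 11)= [6, 8, 10, 3, 0, 5, 1, 11, 4, 9, 12, 2, 7]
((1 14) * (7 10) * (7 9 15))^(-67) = (1 14)(7 10 9 15) = [0, 14, 2, 3, 4, 5, 6, 10, 8, 15, 9, 11, 12, 13, 1, 7]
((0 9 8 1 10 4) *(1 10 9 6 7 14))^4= [1, 4, 2, 3, 14, 5, 9, 8, 6, 0, 7, 11, 12, 13, 10]= (0 1 4 14 10 7 8 6 9)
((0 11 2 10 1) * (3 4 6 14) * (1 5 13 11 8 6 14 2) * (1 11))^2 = [6, 8, 5, 14, 3, 1, 10, 7, 2, 9, 13, 11, 12, 0, 4] = (0 6 10 13)(1 8 2 5)(3 14 4)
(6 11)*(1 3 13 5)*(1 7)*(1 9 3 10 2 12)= (1 10 2 12)(3 13 5 7 9)(6 11)= [0, 10, 12, 13, 4, 7, 11, 9, 8, 3, 2, 6, 1, 5]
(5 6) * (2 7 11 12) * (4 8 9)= (2 7 11 12)(4 8 9)(5 6)= [0, 1, 7, 3, 8, 6, 5, 11, 9, 4, 10, 12, 2]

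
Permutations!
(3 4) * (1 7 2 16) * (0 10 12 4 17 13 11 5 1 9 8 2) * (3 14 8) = (0 10 12 4 14 8 2 16 9 3 17 13 11 5 1 7) = [10, 7, 16, 17, 14, 1, 6, 0, 2, 3, 12, 5, 4, 11, 8, 15, 9, 13]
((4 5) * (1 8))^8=(8)=[0, 1, 2, 3, 4, 5, 6, 7, 8]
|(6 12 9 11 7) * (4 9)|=6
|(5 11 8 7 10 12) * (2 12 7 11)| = 6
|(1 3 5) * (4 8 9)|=|(1 3 5)(4 8 9)|=3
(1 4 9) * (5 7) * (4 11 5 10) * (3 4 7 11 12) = (1 12 3 4 9)(5 11)(7 10) = [0, 12, 2, 4, 9, 11, 6, 10, 8, 1, 7, 5, 3]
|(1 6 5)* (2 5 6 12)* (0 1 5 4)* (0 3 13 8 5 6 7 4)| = 28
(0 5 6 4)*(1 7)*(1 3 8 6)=[5, 7, 2, 8, 0, 1, 4, 3, 6]=(0 5 1 7 3 8 6 4)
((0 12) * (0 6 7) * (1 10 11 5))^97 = [12, 10, 2, 3, 4, 1, 7, 0, 8, 9, 11, 5, 6] = (0 12 6 7)(1 10 11 5)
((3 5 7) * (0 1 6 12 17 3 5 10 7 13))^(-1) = (0 13 5 7 10 3 17 12 6 1) = [13, 0, 2, 17, 4, 7, 1, 10, 8, 9, 3, 11, 6, 5, 14, 15, 16, 12]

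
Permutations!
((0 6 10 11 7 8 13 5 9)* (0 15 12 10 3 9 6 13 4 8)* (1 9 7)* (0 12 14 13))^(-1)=(1 11 10 12 7 3 6 5 13 14 15 9)(4 8)=[0, 11, 2, 6, 8, 13, 5, 3, 4, 1, 12, 10, 7, 14, 15, 9]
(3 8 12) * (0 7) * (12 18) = [7, 1, 2, 8, 4, 5, 6, 0, 18, 9, 10, 11, 3, 13, 14, 15, 16, 17, 12] = (0 7)(3 8 18 12)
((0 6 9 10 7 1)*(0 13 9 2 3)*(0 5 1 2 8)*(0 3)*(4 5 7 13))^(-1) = (0 2 7 3 8 6)(1 5 4)(9 13 10) = [2, 5, 7, 8, 1, 4, 0, 3, 6, 13, 9, 11, 12, 10]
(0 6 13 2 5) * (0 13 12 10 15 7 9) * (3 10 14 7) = [6, 1, 5, 10, 4, 13, 12, 9, 8, 0, 15, 11, 14, 2, 7, 3] = (0 6 12 14 7 9)(2 5 13)(3 10 15)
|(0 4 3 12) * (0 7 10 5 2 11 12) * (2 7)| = 3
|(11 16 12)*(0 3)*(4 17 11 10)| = |(0 3)(4 17 11 16 12 10)| = 6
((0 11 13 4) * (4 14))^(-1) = (0 4 14 13 11) = [4, 1, 2, 3, 14, 5, 6, 7, 8, 9, 10, 0, 12, 11, 13]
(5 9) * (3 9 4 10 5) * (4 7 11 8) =(3 9)(4 10 5 7 11 8) =[0, 1, 2, 9, 10, 7, 6, 11, 4, 3, 5, 8]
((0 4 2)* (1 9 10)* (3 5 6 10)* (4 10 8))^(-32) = (0 4 6 3 1)(2 8 5 9 10) = [4, 0, 8, 1, 6, 9, 3, 7, 5, 10, 2]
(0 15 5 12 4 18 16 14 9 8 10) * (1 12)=[15, 12, 2, 3, 18, 1, 6, 7, 10, 8, 0, 11, 4, 13, 9, 5, 14, 17, 16]=(0 15 5 1 12 4 18 16 14 9 8 10)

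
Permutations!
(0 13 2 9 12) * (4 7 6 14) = [13, 1, 9, 3, 7, 5, 14, 6, 8, 12, 10, 11, 0, 2, 4] = (0 13 2 9 12)(4 7 6 14)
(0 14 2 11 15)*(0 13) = [14, 1, 11, 3, 4, 5, 6, 7, 8, 9, 10, 15, 12, 0, 2, 13] = (0 14 2 11 15 13)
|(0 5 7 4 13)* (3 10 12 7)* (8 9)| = 8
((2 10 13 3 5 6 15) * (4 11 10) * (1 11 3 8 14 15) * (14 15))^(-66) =(15) =[0, 1, 2, 3, 4, 5, 6, 7, 8, 9, 10, 11, 12, 13, 14, 15]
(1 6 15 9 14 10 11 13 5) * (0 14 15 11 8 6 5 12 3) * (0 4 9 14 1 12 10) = [1, 5, 2, 4, 9, 12, 11, 7, 6, 15, 8, 13, 3, 10, 0, 14] = (0 1 5 12 3 4 9 15 14)(6 11 13 10 8)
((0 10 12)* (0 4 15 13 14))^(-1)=(0 14 13 15 4 12 10)=[14, 1, 2, 3, 12, 5, 6, 7, 8, 9, 0, 11, 10, 15, 13, 4]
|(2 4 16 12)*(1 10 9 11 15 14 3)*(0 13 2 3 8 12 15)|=|(0 13 2 4 16 15 14 8 12 3 1 10 9 11)|=14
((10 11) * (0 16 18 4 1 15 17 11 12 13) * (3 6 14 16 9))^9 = (0 15 6 10 18)(1 3 11 16 13)(4 9 17 14 12) = [15, 3, 2, 11, 9, 5, 10, 7, 8, 17, 18, 16, 4, 1, 12, 6, 13, 14, 0]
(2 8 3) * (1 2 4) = (1 2 8 3 4) = [0, 2, 8, 4, 1, 5, 6, 7, 3]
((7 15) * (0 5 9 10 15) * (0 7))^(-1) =(0 15 10 9 5) =[15, 1, 2, 3, 4, 0, 6, 7, 8, 5, 9, 11, 12, 13, 14, 10]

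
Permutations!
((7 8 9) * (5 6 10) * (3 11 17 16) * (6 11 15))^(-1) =(3 16 17 11 5 10 6 15)(7 9 8) =[0, 1, 2, 16, 4, 10, 15, 9, 7, 8, 6, 5, 12, 13, 14, 3, 17, 11]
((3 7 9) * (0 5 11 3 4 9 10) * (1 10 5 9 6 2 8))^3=(0 6 1 9 2 10 4 8)(3 11 5 7)=[6, 9, 10, 11, 8, 7, 1, 3, 0, 2, 4, 5]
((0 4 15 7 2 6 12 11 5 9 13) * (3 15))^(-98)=(0 9 11 6 7 3)(2 15 4 13 5 12)=[9, 1, 15, 0, 13, 12, 7, 3, 8, 11, 10, 6, 2, 5, 14, 4]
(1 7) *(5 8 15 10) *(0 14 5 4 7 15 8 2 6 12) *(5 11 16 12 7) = (0 14 11 16 12)(1 15 10 4 5 2 6 7) = [14, 15, 6, 3, 5, 2, 7, 1, 8, 9, 4, 16, 0, 13, 11, 10, 12]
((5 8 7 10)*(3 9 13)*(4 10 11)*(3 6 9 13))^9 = (3 13 6 9)(4 8)(5 11)(7 10) = [0, 1, 2, 13, 8, 11, 9, 10, 4, 3, 7, 5, 12, 6]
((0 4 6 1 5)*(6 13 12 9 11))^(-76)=(0 11 4 6 13 1 12 5 9)=[11, 12, 2, 3, 6, 9, 13, 7, 8, 0, 10, 4, 5, 1]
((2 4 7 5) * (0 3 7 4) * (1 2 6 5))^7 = (0 7 2 3 1)(5 6) = [7, 0, 3, 1, 4, 6, 5, 2]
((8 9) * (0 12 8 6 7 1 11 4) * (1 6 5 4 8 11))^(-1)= (0 4 5 9 8 11 12)(6 7)= [4, 1, 2, 3, 5, 9, 7, 6, 11, 8, 10, 12, 0]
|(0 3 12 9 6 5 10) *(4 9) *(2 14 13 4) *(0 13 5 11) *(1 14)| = |(0 3 12 2 1 14 5 10 13 4 9 6 11)| = 13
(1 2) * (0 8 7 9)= (0 8 7 9)(1 2)= [8, 2, 1, 3, 4, 5, 6, 9, 7, 0]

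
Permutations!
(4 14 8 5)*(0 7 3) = [7, 1, 2, 0, 14, 4, 6, 3, 5, 9, 10, 11, 12, 13, 8] = (0 7 3)(4 14 8 5)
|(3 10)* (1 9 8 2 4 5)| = 6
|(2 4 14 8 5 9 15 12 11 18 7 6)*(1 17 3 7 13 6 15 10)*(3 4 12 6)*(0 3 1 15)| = |(0 3 7)(1 17 4 14 8 5 9 10 15 6 2 12 11 18 13)| = 15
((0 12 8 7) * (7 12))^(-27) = (0 7)(8 12) = [7, 1, 2, 3, 4, 5, 6, 0, 12, 9, 10, 11, 8]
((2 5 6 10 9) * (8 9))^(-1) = (2 9 8 10 6 5) = [0, 1, 9, 3, 4, 2, 5, 7, 10, 8, 6]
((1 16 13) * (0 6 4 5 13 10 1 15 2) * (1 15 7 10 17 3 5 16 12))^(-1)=(0 2 15 10 7 13 5 3 17 16 4 6)(1 12)=[2, 12, 15, 17, 6, 3, 0, 13, 8, 9, 7, 11, 1, 5, 14, 10, 4, 16]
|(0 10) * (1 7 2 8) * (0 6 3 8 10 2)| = 8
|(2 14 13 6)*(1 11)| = |(1 11)(2 14 13 6)| = 4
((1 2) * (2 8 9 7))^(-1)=(1 2 7 9 8)=[0, 2, 7, 3, 4, 5, 6, 9, 1, 8]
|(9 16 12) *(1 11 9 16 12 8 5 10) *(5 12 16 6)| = 9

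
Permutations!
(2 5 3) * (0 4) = (0 4)(2 5 3) = [4, 1, 5, 2, 0, 3]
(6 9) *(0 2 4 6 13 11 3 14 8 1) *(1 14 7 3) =[2, 0, 4, 7, 6, 5, 9, 3, 14, 13, 10, 1, 12, 11, 8] =(0 2 4 6 9 13 11 1)(3 7)(8 14)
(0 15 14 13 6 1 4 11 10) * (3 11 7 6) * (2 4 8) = [15, 8, 4, 11, 7, 5, 1, 6, 2, 9, 0, 10, 12, 3, 13, 14] = (0 15 14 13 3 11 10)(1 8 2 4 7 6)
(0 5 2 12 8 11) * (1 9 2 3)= (0 5 3 1 9 2 12 8 11)= [5, 9, 12, 1, 4, 3, 6, 7, 11, 2, 10, 0, 8]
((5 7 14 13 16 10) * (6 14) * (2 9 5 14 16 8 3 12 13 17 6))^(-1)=(2 7 5 9)(3 8 13 12)(6 17 14 10 16)=[0, 1, 7, 8, 4, 9, 17, 5, 13, 2, 16, 11, 3, 12, 10, 15, 6, 14]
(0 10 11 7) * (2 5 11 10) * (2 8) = (0 8 2 5 11 7) = [8, 1, 5, 3, 4, 11, 6, 0, 2, 9, 10, 7]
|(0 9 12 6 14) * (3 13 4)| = |(0 9 12 6 14)(3 13 4)| = 15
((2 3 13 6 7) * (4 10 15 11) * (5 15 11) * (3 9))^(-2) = [0, 1, 6, 2, 10, 5, 3, 13, 8, 7, 11, 4, 12, 9, 14, 15] = (15)(2 6 3)(4 10 11)(7 13 9)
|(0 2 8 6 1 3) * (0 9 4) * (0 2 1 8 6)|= 8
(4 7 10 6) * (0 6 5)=[6, 1, 2, 3, 7, 0, 4, 10, 8, 9, 5]=(0 6 4 7 10 5)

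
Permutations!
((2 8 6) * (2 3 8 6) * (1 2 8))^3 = [0, 3, 1, 6, 4, 5, 2, 7, 8] = (8)(1 3 6 2)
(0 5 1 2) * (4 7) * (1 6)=(0 5 6 1 2)(4 7)=[5, 2, 0, 3, 7, 6, 1, 4]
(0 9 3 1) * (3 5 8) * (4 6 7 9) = (0 4 6 7 9 5 8 3 1) = [4, 0, 2, 1, 6, 8, 7, 9, 3, 5]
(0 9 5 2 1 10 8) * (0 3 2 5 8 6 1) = [9, 10, 0, 2, 4, 5, 1, 7, 3, 8, 6] = (0 9 8 3 2)(1 10 6)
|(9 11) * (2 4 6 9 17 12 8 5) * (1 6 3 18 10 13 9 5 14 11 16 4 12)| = |(1 6 5 2 12 8 14 11 17)(3 18 10 13 9 16 4)| = 63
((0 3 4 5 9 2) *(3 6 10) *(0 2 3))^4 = (0 6 10) = [6, 1, 2, 3, 4, 5, 10, 7, 8, 9, 0]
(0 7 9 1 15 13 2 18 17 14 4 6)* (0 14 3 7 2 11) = [2, 15, 18, 7, 6, 5, 14, 9, 8, 1, 10, 0, 12, 11, 4, 13, 16, 3, 17] = (0 2 18 17 3 7 9 1 15 13 11)(4 6 14)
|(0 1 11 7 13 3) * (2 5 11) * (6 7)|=9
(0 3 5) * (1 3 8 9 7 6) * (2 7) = [8, 3, 7, 5, 4, 0, 1, 6, 9, 2] = (0 8 9 2 7 6 1 3 5)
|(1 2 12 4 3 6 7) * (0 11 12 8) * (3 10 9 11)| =|(0 3 6 7 1 2 8)(4 10 9 11 12)| =35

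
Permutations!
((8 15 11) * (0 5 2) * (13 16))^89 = (0 2 5)(8 11 15)(13 16) = [2, 1, 5, 3, 4, 0, 6, 7, 11, 9, 10, 15, 12, 16, 14, 8, 13]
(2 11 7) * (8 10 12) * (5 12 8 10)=(2 11 7)(5 12 10 8)=[0, 1, 11, 3, 4, 12, 6, 2, 5, 9, 8, 7, 10]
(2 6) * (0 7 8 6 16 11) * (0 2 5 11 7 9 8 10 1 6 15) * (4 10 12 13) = [9, 6, 16, 3, 10, 11, 5, 12, 15, 8, 1, 2, 13, 4, 14, 0, 7] = (0 9 8 15)(1 6 5 11 2 16 7 12 13 4 10)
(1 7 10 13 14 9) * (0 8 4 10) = [8, 7, 2, 3, 10, 5, 6, 0, 4, 1, 13, 11, 12, 14, 9] = (0 8 4 10 13 14 9 1 7)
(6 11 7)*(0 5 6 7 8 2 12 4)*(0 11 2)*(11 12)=(0 5 6 2 11 8)(4 12)=[5, 1, 11, 3, 12, 6, 2, 7, 0, 9, 10, 8, 4]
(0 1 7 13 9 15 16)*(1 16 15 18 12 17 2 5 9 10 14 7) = (0 16)(2 5 9 18 12 17)(7 13 10 14) = [16, 1, 5, 3, 4, 9, 6, 13, 8, 18, 14, 11, 17, 10, 7, 15, 0, 2, 12]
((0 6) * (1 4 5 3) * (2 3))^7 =(0 6)(1 5 3 4 2) =[6, 5, 1, 4, 2, 3, 0]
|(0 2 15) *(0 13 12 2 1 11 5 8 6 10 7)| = |(0 1 11 5 8 6 10 7)(2 15 13 12)| = 8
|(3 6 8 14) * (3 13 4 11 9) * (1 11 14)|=|(1 11 9 3 6 8)(4 14 13)|=6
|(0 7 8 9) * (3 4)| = |(0 7 8 9)(3 4)| = 4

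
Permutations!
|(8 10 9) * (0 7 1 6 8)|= 7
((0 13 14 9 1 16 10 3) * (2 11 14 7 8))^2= (0 7 2 14 1 10)(3 13 8 11 9 16)= [7, 10, 14, 13, 4, 5, 6, 2, 11, 16, 0, 9, 12, 8, 1, 15, 3]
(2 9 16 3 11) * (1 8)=(1 8)(2 9 16 3 11)=[0, 8, 9, 11, 4, 5, 6, 7, 1, 16, 10, 2, 12, 13, 14, 15, 3]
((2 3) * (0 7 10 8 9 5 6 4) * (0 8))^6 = (10)(4 8 9 5 6) = [0, 1, 2, 3, 8, 6, 4, 7, 9, 5, 10]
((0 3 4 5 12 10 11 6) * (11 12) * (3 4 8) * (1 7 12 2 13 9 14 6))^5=[7, 13, 0, 8, 12, 10, 1, 9, 3, 5, 6, 2, 14, 4, 11]=(0 7 9 5 10 6 1 13 4 12 14 11 2)(3 8)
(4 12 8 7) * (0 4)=[4, 1, 2, 3, 12, 5, 6, 0, 7, 9, 10, 11, 8]=(0 4 12 8 7)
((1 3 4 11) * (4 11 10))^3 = [0, 1, 2, 3, 10, 5, 6, 7, 8, 9, 4, 11] = (11)(4 10)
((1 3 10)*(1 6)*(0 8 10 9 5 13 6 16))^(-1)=(0 16 10 8)(1 6 13 5 9 3)=[16, 6, 2, 1, 4, 9, 13, 7, 0, 3, 8, 11, 12, 5, 14, 15, 10]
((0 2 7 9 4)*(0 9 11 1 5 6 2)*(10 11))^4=(1 7 5 10 6 11 2)=[0, 7, 1, 3, 4, 10, 11, 5, 8, 9, 6, 2]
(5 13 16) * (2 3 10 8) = (2 3 10 8)(5 13 16) = [0, 1, 3, 10, 4, 13, 6, 7, 2, 9, 8, 11, 12, 16, 14, 15, 5]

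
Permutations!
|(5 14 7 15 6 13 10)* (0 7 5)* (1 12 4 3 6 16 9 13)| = |(0 7 15 16 9 13 10)(1 12 4 3 6)(5 14)| = 70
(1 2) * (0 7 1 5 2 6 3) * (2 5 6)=[7, 2, 6, 0, 4, 5, 3, 1]=(0 7 1 2 6 3)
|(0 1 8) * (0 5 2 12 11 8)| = |(0 1)(2 12 11 8 5)| = 10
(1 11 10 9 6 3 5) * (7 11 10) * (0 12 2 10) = (0 12 2 10 9 6 3 5 1)(7 11) = [12, 0, 10, 5, 4, 1, 3, 11, 8, 6, 9, 7, 2]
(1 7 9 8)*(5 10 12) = (1 7 9 8)(5 10 12) = [0, 7, 2, 3, 4, 10, 6, 9, 1, 8, 12, 11, 5]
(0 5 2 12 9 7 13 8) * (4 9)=[5, 1, 12, 3, 9, 2, 6, 13, 0, 7, 10, 11, 4, 8]=(0 5 2 12 4 9 7 13 8)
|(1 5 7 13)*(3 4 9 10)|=4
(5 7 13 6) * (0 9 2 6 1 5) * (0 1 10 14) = (0 9 2 6 1 5 7 13 10 14) = [9, 5, 6, 3, 4, 7, 1, 13, 8, 2, 14, 11, 12, 10, 0]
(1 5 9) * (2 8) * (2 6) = (1 5 9)(2 8 6) = [0, 5, 8, 3, 4, 9, 2, 7, 6, 1]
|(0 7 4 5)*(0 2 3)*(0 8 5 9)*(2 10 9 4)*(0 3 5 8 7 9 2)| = 12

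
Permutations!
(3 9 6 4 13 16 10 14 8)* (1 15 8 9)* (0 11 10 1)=[11, 15, 2, 0, 13, 5, 4, 7, 3, 6, 14, 10, 12, 16, 9, 8, 1]=(0 11 10 14 9 6 4 13 16 1 15 8 3)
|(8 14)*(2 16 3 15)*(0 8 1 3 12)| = |(0 8 14 1 3 15 2 16 12)| = 9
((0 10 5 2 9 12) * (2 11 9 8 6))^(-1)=(0 12 9 11 5 10)(2 6 8)=[12, 1, 6, 3, 4, 10, 8, 7, 2, 11, 0, 5, 9]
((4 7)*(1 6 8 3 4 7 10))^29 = (1 10 4 3 8 6) = [0, 10, 2, 8, 3, 5, 1, 7, 6, 9, 4]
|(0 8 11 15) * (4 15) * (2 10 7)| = |(0 8 11 4 15)(2 10 7)| = 15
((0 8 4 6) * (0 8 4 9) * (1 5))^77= (0 6 9 4 8)(1 5)= [6, 5, 2, 3, 8, 1, 9, 7, 0, 4]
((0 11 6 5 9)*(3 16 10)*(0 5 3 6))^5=[11, 1, 2, 16, 4, 9, 3, 7, 8, 5, 6, 0, 12, 13, 14, 15, 10]=(0 11)(3 16 10 6)(5 9)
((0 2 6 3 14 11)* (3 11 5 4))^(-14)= (0 6)(2 11)(3 5)(4 14)= [6, 1, 11, 5, 14, 3, 0, 7, 8, 9, 10, 2, 12, 13, 4]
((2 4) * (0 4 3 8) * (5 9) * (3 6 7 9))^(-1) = (0 8 3 5 9 7 6 2 4) = [8, 1, 4, 5, 0, 9, 2, 6, 3, 7]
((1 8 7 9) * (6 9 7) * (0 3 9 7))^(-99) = (0 7 6 8 1 9 3) = [7, 9, 2, 0, 4, 5, 8, 6, 1, 3]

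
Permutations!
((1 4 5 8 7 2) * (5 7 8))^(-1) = (8)(1 2 7 4) = [0, 2, 7, 3, 1, 5, 6, 4, 8]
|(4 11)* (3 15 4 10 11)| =|(3 15 4)(10 11)| =6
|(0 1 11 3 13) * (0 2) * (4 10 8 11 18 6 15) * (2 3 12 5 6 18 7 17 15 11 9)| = |(18)(0 1 7 17 15 4 10 8 9 2)(3 13)(5 6 11 12)| = 20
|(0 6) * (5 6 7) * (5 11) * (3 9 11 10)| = 8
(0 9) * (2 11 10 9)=(0 2 11 10 9)=[2, 1, 11, 3, 4, 5, 6, 7, 8, 0, 9, 10]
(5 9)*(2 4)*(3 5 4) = (2 3 5 9 4) = [0, 1, 3, 5, 2, 9, 6, 7, 8, 4]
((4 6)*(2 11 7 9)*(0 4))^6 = (2 7)(9 11) = [0, 1, 7, 3, 4, 5, 6, 2, 8, 11, 10, 9]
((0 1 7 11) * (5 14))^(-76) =(14) =[0, 1, 2, 3, 4, 5, 6, 7, 8, 9, 10, 11, 12, 13, 14]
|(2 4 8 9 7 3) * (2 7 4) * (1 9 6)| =10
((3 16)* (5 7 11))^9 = (3 16) = [0, 1, 2, 16, 4, 5, 6, 7, 8, 9, 10, 11, 12, 13, 14, 15, 3]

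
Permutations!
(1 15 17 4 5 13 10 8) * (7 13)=(1 15 17 4 5 7 13 10 8)=[0, 15, 2, 3, 5, 7, 6, 13, 1, 9, 8, 11, 12, 10, 14, 17, 16, 4]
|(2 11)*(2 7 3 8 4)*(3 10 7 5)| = 6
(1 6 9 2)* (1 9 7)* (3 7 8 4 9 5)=[0, 6, 5, 7, 9, 3, 8, 1, 4, 2]=(1 6 8 4 9 2 5 3 7)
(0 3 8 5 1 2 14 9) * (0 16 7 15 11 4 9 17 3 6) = (0 6)(1 2 14 17 3 8 5)(4 9 16 7 15 11) = [6, 2, 14, 8, 9, 1, 0, 15, 5, 16, 10, 4, 12, 13, 17, 11, 7, 3]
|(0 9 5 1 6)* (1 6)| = |(0 9 5 6)| = 4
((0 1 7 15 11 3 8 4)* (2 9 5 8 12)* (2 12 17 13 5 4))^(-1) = (0 4 9 2 8 5 13 17 3 11 15 7 1) = [4, 0, 8, 11, 9, 13, 6, 1, 5, 2, 10, 15, 12, 17, 14, 7, 16, 3]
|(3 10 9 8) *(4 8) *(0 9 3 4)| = 2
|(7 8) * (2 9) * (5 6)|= 2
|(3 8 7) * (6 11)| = 6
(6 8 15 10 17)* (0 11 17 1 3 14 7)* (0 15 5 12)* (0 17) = [11, 3, 2, 14, 4, 12, 8, 15, 5, 9, 1, 0, 17, 13, 7, 10, 16, 6] = (0 11)(1 3 14 7 15 10)(5 12 17 6 8)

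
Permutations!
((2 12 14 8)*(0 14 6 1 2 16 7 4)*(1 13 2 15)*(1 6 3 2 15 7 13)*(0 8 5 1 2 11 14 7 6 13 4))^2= (1 2 3 14)(4 16 8)(5 6 12 11)= [0, 2, 3, 14, 16, 6, 12, 7, 4, 9, 10, 5, 11, 13, 1, 15, 8]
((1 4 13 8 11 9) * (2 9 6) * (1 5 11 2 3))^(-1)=[0, 3, 8, 6, 1, 9, 11, 7, 13, 2, 10, 5, 12, 4]=(1 3 6 11 5 9 2 8 13 4)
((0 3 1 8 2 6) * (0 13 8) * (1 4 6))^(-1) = [1, 2, 8, 0, 3, 5, 4, 7, 13, 9, 10, 11, 12, 6] = (0 1 2 8 13 6 4 3)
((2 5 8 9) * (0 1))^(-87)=(0 1)(2 5 8 9)=[1, 0, 5, 3, 4, 8, 6, 7, 9, 2]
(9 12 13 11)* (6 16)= [0, 1, 2, 3, 4, 5, 16, 7, 8, 12, 10, 9, 13, 11, 14, 15, 6]= (6 16)(9 12 13 11)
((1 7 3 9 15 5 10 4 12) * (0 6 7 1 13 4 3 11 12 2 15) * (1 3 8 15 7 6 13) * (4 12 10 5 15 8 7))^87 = [1, 0, 4, 13, 2, 5, 6, 7, 8, 12, 10, 11, 9, 3, 14, 15] = (15)(0 1)(2 4)(3 13)(9 12)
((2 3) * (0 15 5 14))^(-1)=(0 14 5 15)(2 3)=[14, 1, 3, 2, 4, 15, 6, 7, 8, 9, 10, 11, 12, 13, 5, 0]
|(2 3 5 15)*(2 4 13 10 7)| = |(2 3 5 15 4 13 10 7)| = 8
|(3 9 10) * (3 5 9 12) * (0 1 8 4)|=|(0 1 8 4)(3 12)(5 9 10)|=12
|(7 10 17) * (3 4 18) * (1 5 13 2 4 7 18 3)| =|(1 5 13 2 4 3 7 10 17 18)| =10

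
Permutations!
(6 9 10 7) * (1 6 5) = (1 6 9 10 7 5) = [0, 6, 2, 3, 4, 1, 9, 5, 8, 10, 7]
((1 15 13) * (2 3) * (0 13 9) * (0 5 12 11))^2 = (0 1 9 12)(5 11 13 15) = [1, 9, 2, 3, 4, 11, 6, 7, 8, 12, 10, 13, 0, 15, 14, 5]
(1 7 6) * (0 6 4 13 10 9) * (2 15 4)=(0 6 1 7 2 15 4 13 10 9)=[6, 7, 15, 3, 13, 5, 1, 2, 8, 0, 9, 11, 12, 10, 14, 4]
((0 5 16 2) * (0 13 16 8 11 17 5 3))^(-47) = [3, 1, 13, 0, 4, 8, 6, 7, 11, 9, 10, 17, 12, 16, 14, 15, 2, 5] = (0 3)(2 13 16)(5 8 11 17)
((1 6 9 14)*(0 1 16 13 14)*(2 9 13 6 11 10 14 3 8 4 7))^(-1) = (0 9 2 7 4 8 3 13 6 16 14 10 11 1) = [9, 0, 7, 13, 8, 5, 16, 4, 3, 2, 11, 1, 12, 6, 10, 15, 14]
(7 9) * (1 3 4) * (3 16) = [0, 16, 2, 4, 1, 5, 6, 9, 8, 7, 10, 11, 12, 13, 14, 15, 3] = (1 16 3 4)(7 9)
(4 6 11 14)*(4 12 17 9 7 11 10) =(4 6 10)(7 11 14 12 17 9) =[0, 1, 2, 3, 6, 5, 10, 11, 8, 7, 4, 14, 17, 13, 12, 15, 16, 9]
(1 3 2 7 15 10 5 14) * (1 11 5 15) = (1 3 2 7)(5 14 11)(10 15) = [0, 3, 7, 2, 4, 14, 6, 1, 8, 9, 15, 5, 12, 13, 11, 10]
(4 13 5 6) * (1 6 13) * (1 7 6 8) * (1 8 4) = [0, 4, 2, 3, 7, 13, 1, 6, 8, 9, 10, 11, 12, 5] = (1 4 7 6)(5 13)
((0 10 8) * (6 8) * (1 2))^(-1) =(0 8 6 10)(1 2) =[8, 2, 1, 3, 4, 5, 10, 7, 6, 9, 0]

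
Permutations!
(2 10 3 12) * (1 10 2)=(1 10 3 12)=[0, 10, 2, 12, 4, 5, 6, 7, 8, 9, 3, 11, 1]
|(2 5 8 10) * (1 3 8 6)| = 7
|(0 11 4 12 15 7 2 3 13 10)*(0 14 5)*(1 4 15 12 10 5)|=8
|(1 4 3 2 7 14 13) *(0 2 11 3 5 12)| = |(0 2 7 14 13 1 4 5 12)(3 11)| = 18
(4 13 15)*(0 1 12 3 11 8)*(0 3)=[1, 12, 2, 11, 13, 5, 6, 7, 3, 9, 10, 8, 0, 15, 14, 4]=(0 1 12)(3 11 8)(4 13 15)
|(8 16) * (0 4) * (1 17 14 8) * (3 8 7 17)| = 12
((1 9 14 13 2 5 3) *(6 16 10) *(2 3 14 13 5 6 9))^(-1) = (1 3 13 9 10 16 6 2)(5 14) = [0, 3, 1, 13, 4, 14, 2, 7, 8, 10, 16, 11, 12, 9, 5, 15, 6]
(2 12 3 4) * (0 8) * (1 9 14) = (0 8)(1 9 14)(2 12 3 4) = [8, 9, 12, 4, 2, 5, 6, 7, 0, 14, 10, 11, 3, 13, 1]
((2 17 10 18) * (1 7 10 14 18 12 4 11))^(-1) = (1 11 4 12 10 7)(2 18 14 17) = [0, 11, 18, 3, 12, 5, 6, 1, 8, 9, 7, 4, 10, 13, 17, 15, 16, 2, 14]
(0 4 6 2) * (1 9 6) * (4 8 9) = (0 8 9 6 2)(1 4) = [8, 4, 0, 3, 1, 5, 2, 7, 9, 6]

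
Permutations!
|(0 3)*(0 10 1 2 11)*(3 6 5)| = 8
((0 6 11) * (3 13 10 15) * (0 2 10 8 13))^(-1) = [3, 1, 11, 15, 4, 5, 0, 7, 13, 9, 2, 6, 12, 8, 14, 10] = (0 3 15 10 2 11 6)(8 13)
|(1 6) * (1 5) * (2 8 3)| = 3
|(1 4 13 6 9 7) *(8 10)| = 6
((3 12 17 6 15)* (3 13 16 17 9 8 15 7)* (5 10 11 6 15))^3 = [0, 1, 2, 8, 4, 6, 12, 9, 11, 10, 7, 3, 5, 15, 14, 17, 13, 16] = (3 8 11)(5 6 12)(7 9 10)(13 15 17 16)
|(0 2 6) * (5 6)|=|(0 2 5 6)|=4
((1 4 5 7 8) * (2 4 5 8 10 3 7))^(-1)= (1 8 4 2 5)(3 10 7)= [0, 8, 5, 10, 2, 1, 6, 3, 4, 9, 7]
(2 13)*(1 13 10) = [0, 13, 10, 3, 4, 5, 6, 7, 8, 9, 1, 11, 12, 2] = (1 13 2 10)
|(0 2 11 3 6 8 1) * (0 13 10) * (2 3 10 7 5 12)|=|(0 3 6 8 1 13 7 5 12 2 11 10)|=12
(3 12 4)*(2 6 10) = [0, 1, 6, 12, 3, 5, 10, 7, 8, 9, 2, 11, 4] = (2 6 10)(3 12 4)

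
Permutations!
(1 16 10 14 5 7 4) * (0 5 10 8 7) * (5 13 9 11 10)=(0 13 9 11 10 14 5)(1 16 8 7 4)=[13, 16, 2, 3, 1, 0, 6, 4, 7, 11, 14, 10, 12, 9, 5, 15, 8]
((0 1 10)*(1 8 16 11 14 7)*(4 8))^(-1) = (0 10 1 7 14 11 16 8 4) = [10, 7, 2, 3, 0, 5, 6, 14, 4, 9, 1, 16, 12, 13, 11, 15, 8]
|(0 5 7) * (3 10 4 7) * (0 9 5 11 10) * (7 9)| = 7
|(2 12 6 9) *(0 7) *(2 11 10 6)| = 4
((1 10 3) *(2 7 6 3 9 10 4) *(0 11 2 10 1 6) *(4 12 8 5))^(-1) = (0 7 2 11)(1 9 10 4 5 8 12)(3 6) = [7, 9, 11, 6, 5, 8, 3, 2, 12, 10, 4, 0, 1]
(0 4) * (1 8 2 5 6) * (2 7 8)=(0 4)(1 2 5 6)(7 8)=[4, 2, 5, 3, 0, 6, 1, 8, 7]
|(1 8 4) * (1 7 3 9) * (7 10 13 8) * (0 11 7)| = |(0 11 7 3 9 1)(4 10 13 8)| = 12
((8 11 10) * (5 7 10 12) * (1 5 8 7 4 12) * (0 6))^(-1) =[6, 11, 2, 3, 5, 1, 0, 10, 12, 9, 7, 8, 4] =(0 6)(1 11 8 12 4 5)(7 10)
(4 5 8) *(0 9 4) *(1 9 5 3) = [5, 9, 2, 1, 3, 8, 6, 7, 0, 4] = (0 5 8)(1 9 4 3)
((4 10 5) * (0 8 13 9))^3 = (0 9 13 8) = [9, 1, 2, 3, 4, 5, 6, 7, 0, 13, 10, 11, 12, 8]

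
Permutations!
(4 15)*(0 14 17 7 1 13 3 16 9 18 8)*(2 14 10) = [10, 13, 14, 16, 15, 5, 6, 1, 0, 18, 2, 11, 12, 3, 17, 4, 9, 7, 8] = (0 10 2 14 17 7 1 13 3 16 9 18 8)(4 15)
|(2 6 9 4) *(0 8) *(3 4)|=10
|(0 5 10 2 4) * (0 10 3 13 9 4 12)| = |(0 5 3 13 9 4 10 2 12)| = 9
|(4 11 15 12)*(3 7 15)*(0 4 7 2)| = |(0 4 11 3 2)(7 15 12)| = 15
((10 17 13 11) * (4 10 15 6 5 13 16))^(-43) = (4 10 17 16)(5 11 6 13 15) = [0, 1, 2, 3, 10, 11, 13, 7, 8, 9, 17, 6, 12, 15, 14, 5, 4, 16]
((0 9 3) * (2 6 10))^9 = [0, 1, 2, 3, 4, 5, 6, 7, 8, 9, 10] = (10)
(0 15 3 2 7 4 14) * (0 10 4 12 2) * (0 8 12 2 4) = [15, 1, 7, 8, 14, 5, 6, 2, 12, 9, 0, 11, 4, 13, 10, 3] = (0 15 3 8 12 4 14 10)(2 7)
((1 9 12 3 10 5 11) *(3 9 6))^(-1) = (1 11 5 10 3 6)(9 12) = [0, 11, 2, 6, 4, 10, 1, 7, 8, 12, 3, 5, 9]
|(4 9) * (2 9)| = 3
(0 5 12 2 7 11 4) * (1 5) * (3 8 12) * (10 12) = (0 1 5 3 8 10 12 2 7 11 4) = [1, 5, 7, 8, 0, 3, 6, 11, 10, 9, 12, 4, 2]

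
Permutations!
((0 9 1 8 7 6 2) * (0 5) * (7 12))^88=(0 2 7 8 9 5 6 12 1)=[2, 0, 7, 3, 4, 6, 12, 8, 9, 5, 10, 11, 1]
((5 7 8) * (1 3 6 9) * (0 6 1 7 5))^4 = (0 8 7 9 6) = [8, 1, 2, 3, 4, 5, 0, 9, 7, 6]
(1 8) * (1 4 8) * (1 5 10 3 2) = (1 5 10 3 2)(4 8) = [0, 5, 1, 2, 8, 10, 6, 7, 4, 9, 3]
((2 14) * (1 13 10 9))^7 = (1 9 10 13)(2 14) = [0, 9, 14, 3, 4, 5, 6, 7, 8, 10, 13, 11, 12, 1, 2]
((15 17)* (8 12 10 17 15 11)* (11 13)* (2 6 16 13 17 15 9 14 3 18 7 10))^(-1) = [0, 1, 12, 14, 4, 5, 2, 18, 11, 15, 7, 13, 8, 16, 9, 10, 6, 17, 3] = (2 12 8 11 13 16 6)(3 14 9 15 10 7 18)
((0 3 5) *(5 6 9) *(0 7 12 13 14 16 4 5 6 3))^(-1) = (4 16 14 13 12 7 5)(6 9) = [0, 1, 2, 3, 16, 4, 9, 5, 8, 6, 10, 11, 7, 12, 13, 15, 14]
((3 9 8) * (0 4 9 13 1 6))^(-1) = (0 6 1 13 3 8 9 4) = [6, 13, 2, 8, 0, 5, 1, 7, 9, 4, 10, 11, 12, 3]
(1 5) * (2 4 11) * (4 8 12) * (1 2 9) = (1 5 2 8 12 4 11 9) = [0, 5, 8, 3, 11, 2, 6, 7, 12, 1, 10, 9, 4]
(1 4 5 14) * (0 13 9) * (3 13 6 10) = (0 6 10 3 13 9)(1 4 5 14) = [6, 4, 2, 13, 5, 14, 10, 7, 8, 0, 3, 11, 12, 9, 1]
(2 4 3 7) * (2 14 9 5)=(2 4 3 7 14 9 5)=[0, 1, 4, 7, 3, 2, 6, 14, 8, 5, 10, 11, 12, 13, 9]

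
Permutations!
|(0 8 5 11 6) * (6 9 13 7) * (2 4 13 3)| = 11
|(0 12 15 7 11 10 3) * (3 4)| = 8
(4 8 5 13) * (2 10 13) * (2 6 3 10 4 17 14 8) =(2 4)(3 10 13 17 14 8 5 6) =[0, 1, 4, 10, 2, 6, 3, 7, 5, 9, 13, 11, 12, 17, 8, 15, 16, 14]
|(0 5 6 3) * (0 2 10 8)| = |(0 5 6 3 2 10 8)| = 7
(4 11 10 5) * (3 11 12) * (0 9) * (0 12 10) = (0 9 12 3 11)(4 10 5) = [9, 1, 2, 11, 10, 4, 6, 7, 8, 12, 5, 0, 3]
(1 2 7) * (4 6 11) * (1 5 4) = [0, 2, 7, 3, 6, 4, 11, 5, 8, 9, 10, 1] = (1 2 7 5 4 6 11)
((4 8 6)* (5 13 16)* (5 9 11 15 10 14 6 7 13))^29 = (4 15 13 6 11 7 14 9 8 10 16) = [0, 1, 2, 3, 15, 5, 11, 14, 10, 8, 16, 7, 12, 6, 9, 13, 4]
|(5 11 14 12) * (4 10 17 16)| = |(4 10 17 16)(5 11 14 12)| = 4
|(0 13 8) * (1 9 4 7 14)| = |(0 13 8)(1 9 4 7 14)| = 15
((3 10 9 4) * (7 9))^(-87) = (3 9 10 4 7) = [0, 1, 2, 9, 7, 5, 6, 3, 8, 10, 4]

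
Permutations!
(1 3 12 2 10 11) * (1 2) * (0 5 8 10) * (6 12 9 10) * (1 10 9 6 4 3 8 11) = (0 5 11 2)(1 8 4 3 6 12 10) = [5, 8, 0, 6, 3, 11, 12, 7, 4, 9, 1, 2, 10]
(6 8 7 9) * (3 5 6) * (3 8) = (3 5 6)(7 9 8) = [0, 1, 2, 5, 4, 6, 3, 9, 7, 8]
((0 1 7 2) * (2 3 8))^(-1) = (0 2 8 3 7 1) = [2, 0, 8, 7, 4, 5, 6, 1, 3]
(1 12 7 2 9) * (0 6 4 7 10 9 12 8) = (0 6 4 7 2 12 10 9 1 8) = [6, 8, 12, 3, 7, 5, 4, 2, 0, 1, 9, 11, 10]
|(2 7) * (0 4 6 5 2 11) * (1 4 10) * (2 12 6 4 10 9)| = 30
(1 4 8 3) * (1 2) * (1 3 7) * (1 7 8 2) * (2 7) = (8)(1 4 7 2 3) = [0, 4, 3, 1, 7, 5, 6, 2, 8]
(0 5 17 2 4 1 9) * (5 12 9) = (0 12 9)(1 5 17 2 4) = [12, 5, 4, 3, 1, 17, 6, 7, 8, 0, 10, 11, 9, 13, 14, 15, 16, 2]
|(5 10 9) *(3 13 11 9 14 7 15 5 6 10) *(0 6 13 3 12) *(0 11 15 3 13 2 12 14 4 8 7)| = 44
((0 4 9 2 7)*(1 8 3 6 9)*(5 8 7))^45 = (0 4 1 7)(2 3)(5 6)(8 9) = [4, 7, 3, 2, 1, 6, 5, 0, 9, 8]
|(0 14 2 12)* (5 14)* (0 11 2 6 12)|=|(0 5 14 6 12 11 2)|=7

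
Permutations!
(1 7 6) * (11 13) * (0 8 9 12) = (0 8 9 12)(1 7 6)(11 13) = [8, 7, 2, 3, 4, 5, 1, 6, 9, 12, 10, 13, 0, 11]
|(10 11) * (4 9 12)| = |(4 9 12)(10 11)| = 6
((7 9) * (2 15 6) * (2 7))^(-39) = [0, 1, 15, 3, 4, 5, 7, 9, 8, 2, 10, 11, 12, 13, 14, 6] = (2 15 6 7 9)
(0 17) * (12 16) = (0 17)(12 16) = [17, 1, 2, 3, 4, 5, 6, 7, 8, 9, 10, 11, 16, 13, 14, 15, 12, 0]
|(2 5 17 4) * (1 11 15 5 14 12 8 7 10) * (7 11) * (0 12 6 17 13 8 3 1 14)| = |(0 12 3 1 7 10 14 6 17 4 2)(5 13 8 11 15)| = 55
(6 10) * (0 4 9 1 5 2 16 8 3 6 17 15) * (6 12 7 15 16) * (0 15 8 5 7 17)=[4, 7, 6, 12, 9, 2, 10, 8, 3, 1, 0, 11, 17, 13, 14, 15, 5, 16]=(0 4 9 1 7 8 3 12 17 16 5 2 6 10)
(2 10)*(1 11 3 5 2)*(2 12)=[0, 11, 10, 5, 4, 12, 6, 7, 8, 9, 1, 3, 2]=(1 11 3 5 12 2 10)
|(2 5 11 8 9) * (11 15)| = |(2 5 15 11 8 9)| = 6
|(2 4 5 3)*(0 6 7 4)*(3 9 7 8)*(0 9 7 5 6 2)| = |(0 2 9 5 7 4 6 8 3)| = 9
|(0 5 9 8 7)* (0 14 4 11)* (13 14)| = 9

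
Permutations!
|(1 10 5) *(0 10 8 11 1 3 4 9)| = 6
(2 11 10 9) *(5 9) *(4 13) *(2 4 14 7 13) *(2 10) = (2 11)(4 10 5 9)(7 13 14) = [0, 1, 11, 3, 10, 9, 6, 13, 8, 4, 5, 2, 12, 14, 7]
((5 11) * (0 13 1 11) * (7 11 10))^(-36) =(0 5 11 7 10 1 13) =[5, 13, 2, 3, 4, 11, 6, 10, 8, 9, 1, 7, 12, 0]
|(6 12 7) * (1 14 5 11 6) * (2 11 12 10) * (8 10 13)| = |(1 14 5 12 7)(2 11 6 13 8 10)| = 30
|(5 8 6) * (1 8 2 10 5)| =|(1 8 6)(2 10 5)| =3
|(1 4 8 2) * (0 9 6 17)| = 4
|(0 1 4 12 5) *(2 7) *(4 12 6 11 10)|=4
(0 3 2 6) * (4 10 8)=(0 3 2 6)(4 10 8)=[3, 1, 6, 2, 10, 5, 0, 7, 4, 9, 8]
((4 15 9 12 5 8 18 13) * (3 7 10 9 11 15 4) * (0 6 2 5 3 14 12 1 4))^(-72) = [5, 6, 18, 9, 2, 13, 8, 1, 14, 0, 4, 11, 10, 3, 7, 15, 16, 17, 12] = (0 5 13 3 9)(1 6 8 14 7)(2 18 12 10 4)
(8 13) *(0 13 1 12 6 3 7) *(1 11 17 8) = [13, 12, 2, 7, 4, 5, 3, 0, 11, 9, 10, 17, 6, 1, 14, 15, 16, 8] = (0 13 1 12 6 3 7)(8 11 17)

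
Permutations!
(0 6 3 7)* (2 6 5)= (0 5 2 6 3 7)= [5, 1, 6, 7, 4, 2, 3, 0]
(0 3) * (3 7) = [7, 1, 2, 0, 4, 5, 6, 3] = (0 7 3)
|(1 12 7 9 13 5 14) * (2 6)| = 14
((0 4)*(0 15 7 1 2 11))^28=[0, 1, 2, 3, 4, 5, 6, 7, 8, 9, 10, 11, 12, 13, 14, 15]=(15)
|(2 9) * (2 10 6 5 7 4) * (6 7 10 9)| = 6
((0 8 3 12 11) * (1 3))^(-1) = (0 11 12 3 1 8) = [11, 8, 2, 1, 4, 5, 6, 7, 0, 9, 10, 12, 3]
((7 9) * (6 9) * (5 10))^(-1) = (5 10)(6 7 9) = [0, 1, 2, 3, 4, 10, 7, 9, 8, 6, 5]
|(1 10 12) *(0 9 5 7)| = 12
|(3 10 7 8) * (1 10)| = |(1 10 7 8 3)| = 5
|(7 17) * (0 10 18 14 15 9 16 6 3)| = 18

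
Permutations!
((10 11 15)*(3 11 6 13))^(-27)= (3 10)(6 11)(13 15)= [0, 1, 2, 10, 4, 5, 11, 7, 8, 9, 3, 6, 12, 15, 14, 13]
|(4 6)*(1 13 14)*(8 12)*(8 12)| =6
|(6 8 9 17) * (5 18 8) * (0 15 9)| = |(0 15 9 17 6 5 18 8)| = 8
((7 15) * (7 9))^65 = (7 9 15) = [0, 1, 2, 3, 4, 5, 6, 9, 8, 15, 10, 11, 12, 13, 14, 7]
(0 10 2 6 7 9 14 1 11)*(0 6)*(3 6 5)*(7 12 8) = (0 10 2)(1 11 5 3 6 12 8 7 9 14) = [10, 11, 0, 6, 4, 3, 12, 9, 7, 14, 2, 5, 8, 13, 1]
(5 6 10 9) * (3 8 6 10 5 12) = [0, 1, 2, 8, 4, 10, 5, 7, 6, 12, 9, 11, 3] = (3 8 6 5 10 9 12)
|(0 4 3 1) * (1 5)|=5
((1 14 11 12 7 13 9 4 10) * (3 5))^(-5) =[0, 7, 2, 5, 11, 3, 6, 10, 8, 14, 12, 9, 4, 1, 13] =(1 7 10 12 4 11 9 14 13)(3 5)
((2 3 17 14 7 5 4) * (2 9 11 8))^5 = [0, 1, 5, 4, 3, 2, 6, 8, 7, 17, 10, 14, 12, 13, 11, 15, 16, 9] = (2 5)(3 4)(7 8)(9 17)(11 14)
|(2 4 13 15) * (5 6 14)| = 12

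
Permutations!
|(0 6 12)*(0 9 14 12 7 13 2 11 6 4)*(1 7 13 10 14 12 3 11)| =|(0 4)(1 7 10 14 3 11 6 13 2)(9 12)| =18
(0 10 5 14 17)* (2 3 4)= (0 10 5 14 17)(2 3 4)= [10, 1, 3, 4, 2, 14, 6, 7, 8, 9, 5, 11, 12, 13, 17, 15, 16, 0]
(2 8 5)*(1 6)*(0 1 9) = [1, 6, 8, 3, 4, 2, 9, 7, 5, 0] = (0 1 6 9)(2 8 5)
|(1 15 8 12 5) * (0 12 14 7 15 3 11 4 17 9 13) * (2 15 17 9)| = 18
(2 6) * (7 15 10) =(2 6)(7 15 10) =[0, 1, 6, 3, 4, 5, 2, 15, 8, 9, 7, 11, 12, 13, 14, 10]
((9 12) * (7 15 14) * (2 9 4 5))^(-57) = (15)(2 4 9 5 12) = [0, 1, 4, 3, 9, 12, 6, 7, 8, 5, 10, 11, 2, 13, 14, 15]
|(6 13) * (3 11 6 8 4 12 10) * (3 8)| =|(3 11 6 13)(4 12 10 8)| =4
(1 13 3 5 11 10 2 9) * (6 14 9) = [0, 13, 6, 5, 4, 11, 14, 7, 8, 1, 2, 10, 12, 3, 9] = (1 13 3 5 11 10 2 6 14 9)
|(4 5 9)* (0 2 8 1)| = 12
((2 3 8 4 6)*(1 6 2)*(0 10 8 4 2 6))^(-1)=[1, 6, 8, 2, 3, 5, 4, 7, 10, 9, 0]=(0 1 6 4 3 2 8 10)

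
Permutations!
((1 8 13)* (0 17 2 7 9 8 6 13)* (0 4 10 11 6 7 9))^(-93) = (0 9 10 13)(1 17 8 11)(2 4 6 7) = [9, 17, 4, 3, 6, 5, 7, 2, 11, 10, 13, 1, 12, 0, 14, 15, 16, 8]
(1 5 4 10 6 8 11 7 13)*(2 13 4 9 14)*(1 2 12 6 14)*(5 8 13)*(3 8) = (1 3 8 11 7 4 10 14 12 6 13 2 5 9) = [0, 3, 5, 8, 10, 9, 13, 4, 11, 1, 14, 7, 6, 2, 12]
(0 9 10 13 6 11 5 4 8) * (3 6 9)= (0 3 6 11 5 4 8)(9 10 13)= [3, 1, 2, 6, 8, 4, 11, 7, 0, 10, 13, 5, 12, 9]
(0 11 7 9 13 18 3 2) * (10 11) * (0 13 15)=(0 10 11 7 9 15)(2 13 18 3)=[10, 1, 13, 2, 4, 5, 6, 9, 8, 15, 11, 7, 12, 18, 14, 0, 16, 17, 3]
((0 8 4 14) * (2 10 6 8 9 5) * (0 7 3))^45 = (0 9 5 2 10 6 8 4 14 7 3) = [9, 1, 10, 0, 14, 2, 8, 3, 4, 5, 6, 11, 12, 13, 7]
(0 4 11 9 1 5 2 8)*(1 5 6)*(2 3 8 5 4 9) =[9, 6, 5, 8, 11, 3, 1, 7, 0, 4, 10, 2] =(0 9 4 11 2 5 3 8)(1 6)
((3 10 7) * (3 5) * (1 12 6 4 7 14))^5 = [0, 5, 2, 6, 14, 12, 10, 1, 8, 9, 4, 11, 3, 13, 7] = (1 5 12 3 6 10 4 14 7)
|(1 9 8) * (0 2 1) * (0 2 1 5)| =|(0 1 9 8 2 5)| =6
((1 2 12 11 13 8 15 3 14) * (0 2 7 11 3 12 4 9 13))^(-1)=(0 11 7 1 14 3 12 15 8 13 9 4 2)=[11, 14, 0, 12, 2, 5, 6, 1, 13, 4, 10, 7, 15, 9, 3, 8]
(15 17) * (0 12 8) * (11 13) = (0 12 8)(11 13)(15 17) = [12, 1, 2, 3, 4, 5, 6, 7, 0, 9, 10, 13, 8, 11, 14, 17, 16, 15]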